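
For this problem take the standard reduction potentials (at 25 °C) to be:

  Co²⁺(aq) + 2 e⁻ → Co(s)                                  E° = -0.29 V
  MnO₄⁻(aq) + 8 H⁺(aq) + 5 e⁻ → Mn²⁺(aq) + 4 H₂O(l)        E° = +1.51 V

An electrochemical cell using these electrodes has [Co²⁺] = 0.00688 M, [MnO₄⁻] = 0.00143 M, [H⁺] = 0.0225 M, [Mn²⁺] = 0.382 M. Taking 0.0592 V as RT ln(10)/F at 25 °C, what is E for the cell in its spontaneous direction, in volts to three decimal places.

+1.679 V

MnO₄⁻/Mn²⁺ is the cathode (higher E°), Co²⁺/Co the anode: E°cell = +1.51 − (-0.29) = +1.80 V, n = 10.
Overall: 2 MnO₄⁻(aq) + 16 H⁺(aq) + 5 Co(s) → 2 Mn²⁺(aq) + 8 H₂O(l) + 5 Co²⁺(aq)
Q = [Mn²⁺]^2·[Co²⁺]^5 / ([MnO₄⁻]^2·[H⁺]^16); log Q = 20.406.
E = E° − (0.0592/n) log Q = +1.80 − (0.0592/10)(20.406) = +1.679 V.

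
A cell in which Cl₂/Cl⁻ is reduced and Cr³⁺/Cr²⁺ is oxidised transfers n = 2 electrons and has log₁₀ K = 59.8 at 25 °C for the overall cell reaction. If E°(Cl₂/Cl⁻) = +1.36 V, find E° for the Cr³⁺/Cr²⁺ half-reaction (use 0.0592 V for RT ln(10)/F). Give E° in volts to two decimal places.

E°cell = (0.0592/n)·log K = (0.0592/2)(59.8) = +1.770 V.
Since Cl₂/Cl⁻ is the cathode and Cr³⁺/Cr²⁺ the anode, E°cell = E°(Cl₂/Cl⁻) − E°(Cr³⁺/Cr²⁺).
So E°(Cr³⁺/Cr²⁺) = E°(Cl₂/Cl⁻) − E°cell = (+1.36) − (+1.770) = -0.41 V.

-0.41 V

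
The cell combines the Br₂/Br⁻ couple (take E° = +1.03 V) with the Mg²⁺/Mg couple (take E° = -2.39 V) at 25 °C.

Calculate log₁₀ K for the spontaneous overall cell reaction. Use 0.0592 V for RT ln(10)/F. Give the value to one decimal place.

115.5

Cathode: Br₂/Br⁻; anode: Mg²⁺/Mg. E°cell = +3.42 V, n = 2.
log K = nE°cell / 0.0592 = (2)(+3.42) / 0.0592 = 115.5.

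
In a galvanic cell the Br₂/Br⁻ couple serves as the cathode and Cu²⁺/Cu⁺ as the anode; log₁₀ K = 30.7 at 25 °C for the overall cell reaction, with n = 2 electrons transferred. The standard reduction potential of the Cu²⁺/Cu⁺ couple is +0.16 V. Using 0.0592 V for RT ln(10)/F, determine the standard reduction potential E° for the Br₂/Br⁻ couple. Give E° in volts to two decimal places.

+1.07 V

E°cell = (0.0592/n)·log K = (0.0592/2)(30.7) = +0.909 V.
Since Br₂/Br⁻ is the cathode and Cu²⁺/Cu⁺ the anode, E°cell = E°(Br₂/Br⁻) − E°(Cu²⁺/Cu⁺).
So E°(Br₂/Br⁻) = E°cell + E°(Cu²⁺/Cu⁺) = +0.909 + (+0.16) = +1.07 V.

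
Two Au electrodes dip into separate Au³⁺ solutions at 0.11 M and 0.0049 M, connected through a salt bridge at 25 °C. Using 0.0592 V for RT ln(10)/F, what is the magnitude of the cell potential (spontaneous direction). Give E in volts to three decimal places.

+0.027 V

For a concentration cell E°cell = 0. The 0.11 M side is the cathode (reduction is favoured where [Au³⁺] is higher).
With n = 3, E = −(0.0592/3) log([Au³⁺]ₐₙ/[Au³⁺]꜀ₐₜ) = −(0.0592/3) log(0.0049/0.11) = −(0.0592/3)(-1.351) = +0.027 V.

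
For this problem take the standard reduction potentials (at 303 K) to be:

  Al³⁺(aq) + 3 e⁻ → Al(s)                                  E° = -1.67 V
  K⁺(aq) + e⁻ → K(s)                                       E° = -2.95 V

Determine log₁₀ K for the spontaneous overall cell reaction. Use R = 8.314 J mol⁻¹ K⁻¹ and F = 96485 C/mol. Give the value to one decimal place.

Cathode: Al³⁺/Al; anode: K⁺/K. E°cell = (-1.67) − (-2.95) = +1.28 V, with n = 3.
ΔG° = −nFE° = −RT ln K, so ln K = nFE°/(RT) = (3)(96485)(+1.28) / ((8.314)(303)) = 147.075.
log₁₀ K = 147.075 / ln 10 = 63.9.

63.9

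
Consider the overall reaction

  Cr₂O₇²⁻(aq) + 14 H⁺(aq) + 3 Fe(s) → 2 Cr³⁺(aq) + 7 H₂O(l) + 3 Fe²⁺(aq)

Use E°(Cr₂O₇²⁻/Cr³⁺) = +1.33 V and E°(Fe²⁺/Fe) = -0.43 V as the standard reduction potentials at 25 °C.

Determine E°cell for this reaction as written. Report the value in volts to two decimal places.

+1.76 V

The Cr₂O₇²⁻/Cr³⁺ couple has the higher reduction potential, so it is the cathode; Fe²⁺/Fe is oxidised at the anode.
E°cell = E°(cathode) − E°(anode) = (+1.33) − (-0.43) = +1.76 V.
Since E°cell > 0, the reaction is spontaneous under standard conditions.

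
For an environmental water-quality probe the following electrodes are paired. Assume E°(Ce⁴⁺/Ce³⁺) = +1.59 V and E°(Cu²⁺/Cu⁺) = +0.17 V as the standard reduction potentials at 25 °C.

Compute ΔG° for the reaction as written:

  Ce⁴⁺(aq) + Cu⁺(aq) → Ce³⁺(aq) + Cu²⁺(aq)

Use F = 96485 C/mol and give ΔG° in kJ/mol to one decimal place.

-137.0 kJ/mol

As written, Ce⁴⁺/Ce³⁺ is reduced (cathode) and Cu²⁺/Cu⁺ is oxidised (anode), so E°cell = (+1.59) − (+0.17) = +1.42 V.
Balancing electrons gives n = 1.
ΔG° = −nFE° = −(1)(96485)(+1.42) = -137,009 J = -137.0 kJ/mol.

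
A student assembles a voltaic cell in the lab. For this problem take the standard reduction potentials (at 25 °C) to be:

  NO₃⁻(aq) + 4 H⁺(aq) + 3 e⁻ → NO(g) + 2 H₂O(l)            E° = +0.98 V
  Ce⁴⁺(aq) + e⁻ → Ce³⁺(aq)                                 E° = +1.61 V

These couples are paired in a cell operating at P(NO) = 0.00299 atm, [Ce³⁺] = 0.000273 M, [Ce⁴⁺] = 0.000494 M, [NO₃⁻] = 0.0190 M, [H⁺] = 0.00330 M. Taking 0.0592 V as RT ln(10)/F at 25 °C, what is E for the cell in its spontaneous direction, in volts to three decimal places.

+0.825 V

Ce⁴⁺/Ce³⁺ is the cathode (higher E°), NO₃⁻/NO the anode: E°cell = +1.61 − (+0.98) = +0.63 V, n = 3.
Overall: 3 Ce⁴⁺(aq) + NO(g) + 2 H₂O(l) → 3 Ce³⁺(aq) + NO₃⁻(aq) + 4 H⁺(aq)
Q = [Ce³⁺]^3·[NO₃⁻]·[H⁺]^4 / ([Ce⁴⁺]^3·P(NO)); log Q = -9.896.
E = E° − (0.0592/n) log Q = +0.63 − (0.0592/3)(-9.896) = +0.825 V.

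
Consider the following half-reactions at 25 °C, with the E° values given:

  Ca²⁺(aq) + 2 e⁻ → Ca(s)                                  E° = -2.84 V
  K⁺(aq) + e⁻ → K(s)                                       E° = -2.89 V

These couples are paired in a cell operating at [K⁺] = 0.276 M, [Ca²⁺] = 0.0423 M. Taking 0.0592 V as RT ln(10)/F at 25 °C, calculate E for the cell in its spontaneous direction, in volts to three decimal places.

Ca²⁺/Ca is the cathode (higher E°), K⁺/K the anode: E°cell = -2.84 − (-2.89) = +0.05 V, n = 2.
Overall: Ca²⁺(aq) + 2 K(s) → Ca(s) + 2 K⁺(aq)
Q = [K⁺]^2 / ([Ca²⁺]); log Q = 0.255.
E = E° − (0.0592/n) log Q = +0.05 − (0.0592/2)(0.255) = +0.042 V.

+0.042 V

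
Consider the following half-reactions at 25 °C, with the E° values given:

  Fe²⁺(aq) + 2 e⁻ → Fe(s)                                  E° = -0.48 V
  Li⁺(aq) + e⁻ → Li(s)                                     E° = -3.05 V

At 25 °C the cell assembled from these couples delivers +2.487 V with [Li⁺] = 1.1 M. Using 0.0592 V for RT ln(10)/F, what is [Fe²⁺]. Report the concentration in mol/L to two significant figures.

0.0019 M

Fe²⁺/Fe is the cathode, Li⁺/Li the anode: E°cell = +2.57 V, n = 2.
Overall reaction: Fe²⁺(aq) + 2 Li(s) → Fe(s) + 2 Li⁺(aq); Q = [Li⁺]^2/[Fe²⁺]^1.
From E = E° − (0.0592/n) log Q: log Q = (E° − E)·n/0.0592 = (+2.57 − (+2.487))·2/0.0592 = 2.8041.
So 1·log[Fe²⁺] = 2·log(1.1) − log Q = 0.0828 − (2.8041) = -2.7213; [Fe²⁺] = 10^(-2.7213) ≈ 0.0019 M.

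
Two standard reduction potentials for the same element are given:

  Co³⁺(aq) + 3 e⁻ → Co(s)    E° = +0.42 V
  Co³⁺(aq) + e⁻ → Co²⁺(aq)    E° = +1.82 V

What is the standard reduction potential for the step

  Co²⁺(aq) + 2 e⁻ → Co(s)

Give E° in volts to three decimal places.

Sequential free energies add, so n₃E°₃ = n₁E°₁ + n₂E°₂.
With n₃ = 3, and the known step contributing 1×(+1.82) V, the unknown satisfies 2·E° = 3×(+0.42) − 1×(+1.82) = -0.560.
E° = -0.560 / 2 = -0.280 V.

-0.280 V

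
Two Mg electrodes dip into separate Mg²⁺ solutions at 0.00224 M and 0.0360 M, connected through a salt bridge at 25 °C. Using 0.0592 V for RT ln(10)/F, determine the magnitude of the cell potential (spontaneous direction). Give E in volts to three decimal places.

For a concentration cell E°cell = 0. The 0.0360 M side is the cathode (reduction is favoured where [Mg²⁺] is higher).
With n = 2, E = −(0.0592/2) log([Mg²⁺]ₐₙ/[Mg²⁺]꜀ₐₜ) = −(0.0592/2) log(0.00224/0.036) = −(0.0592/2)(-1.206) = +0.036 V.

+0.036 V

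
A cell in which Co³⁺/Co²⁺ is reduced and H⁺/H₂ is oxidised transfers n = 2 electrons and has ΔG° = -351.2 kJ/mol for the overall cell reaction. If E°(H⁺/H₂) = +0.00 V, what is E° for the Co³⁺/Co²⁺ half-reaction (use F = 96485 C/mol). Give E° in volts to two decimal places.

E°cell = −ΔG°/(nF) = −(-351.2×10³)/((2)(96485)) = +1.820 V.
Since Co³⁺/Co²⁺ is the cathode and H⁺/H₂ the anode, E°cell = E°(Co³⁺/Co²⁺) − E°(H⁺/H₂).
So E°(Co³⁺/Co²⁺) = E°cell + E°(H⁺/H₂) = +1.820 + (+0.00) = +1.82 V.

+1.82 V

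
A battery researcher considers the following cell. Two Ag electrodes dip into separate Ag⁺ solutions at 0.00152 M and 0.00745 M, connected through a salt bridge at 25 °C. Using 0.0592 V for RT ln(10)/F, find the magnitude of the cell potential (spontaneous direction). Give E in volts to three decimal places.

For a concentration cell E°cell = 0. The 0.00745 M side is the cathode (reduction is favoured where [Ag⁺] is higher).
With n = 1, E = −(0.0592/1) log([Ag⁺]ₐₙ/[Ag⁺]꜀ₐₜ) = −(0.0592/1) log(0.00152/0.00745) = −(0.0592/1)(-0.690) = +0.041 V.

+0.041 V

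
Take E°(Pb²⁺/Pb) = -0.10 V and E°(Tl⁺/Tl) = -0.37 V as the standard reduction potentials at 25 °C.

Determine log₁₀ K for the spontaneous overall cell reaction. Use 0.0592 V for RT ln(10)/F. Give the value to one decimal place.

Cathode: Pb²⁺/Pb; anode: Tl⁺/Tl. E°cell = +0.27 V, n = 2.
log K = nE°cell / 0.0592 = (2)(+0.27) / 0.0592 = 9.1.

9.1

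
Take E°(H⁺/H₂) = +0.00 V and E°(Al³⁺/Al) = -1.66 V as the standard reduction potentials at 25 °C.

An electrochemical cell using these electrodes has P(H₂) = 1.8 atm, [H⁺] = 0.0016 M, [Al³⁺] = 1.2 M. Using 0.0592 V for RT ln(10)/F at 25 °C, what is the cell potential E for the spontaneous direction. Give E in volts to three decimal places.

H⁺/H₂ is the cathode (higher E°), Al³⁺/Al the anode: E°cell = +0.00 − (-1.66) = +1.66 V, n = 6.
Overall: 6 H⁺(aq) + 2 Al(s) → 3 H₂(g) + 2 Al³⁺(aq)
Q = P(H₂)^3·[Al³⁺]^2 / ([H⁺]^6); log Q = 17.699.
E = E° − (0.0592/n) log Q = +1.66 − (0.0592/6)(17.699) = +1.485 V.

+1.485 V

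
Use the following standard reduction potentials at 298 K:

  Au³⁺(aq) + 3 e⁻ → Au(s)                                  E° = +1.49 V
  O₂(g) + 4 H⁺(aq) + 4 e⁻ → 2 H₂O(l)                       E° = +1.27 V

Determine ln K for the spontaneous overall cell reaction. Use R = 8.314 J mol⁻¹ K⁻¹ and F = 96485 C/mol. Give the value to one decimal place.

Cathode: Au³⁺/Au; anode: O₂/H₂O. E°cell = (+1.49) − (+1.27) = +0.22 V, with n = 12.
ΔG° = −nFE° = −RT ln K, so ln K = nFE°/(RT) = (12)(96485)(+0.22) / ((8.314)(298)) = 102.810.

102.8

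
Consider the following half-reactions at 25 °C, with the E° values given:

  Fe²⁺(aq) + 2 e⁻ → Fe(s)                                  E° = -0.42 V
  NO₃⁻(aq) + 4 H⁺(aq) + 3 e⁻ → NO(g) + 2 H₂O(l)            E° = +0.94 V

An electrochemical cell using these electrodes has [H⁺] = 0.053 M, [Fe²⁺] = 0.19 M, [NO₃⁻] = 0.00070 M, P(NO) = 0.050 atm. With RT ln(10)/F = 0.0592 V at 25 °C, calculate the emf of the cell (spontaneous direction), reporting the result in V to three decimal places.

+1.244 V

NO₃⁻/NO is the cathode (higher E°), Fe²⁺/Fe the anode: E°cell = +0.94 − (-0.42) = +1.36 V, n = 6.
Overall: 2 NO₃⁻(aq) + 8 H⁺(aq) + 3 Fe(s) → 2 NO(g) + 4 H₂O(l) + 3 Fe²⁺(aq)
Q = P(NO)^2·[Fe²⁺]^3 / ([NO₃⁻]^2·[H⁺]^8); log Q = 11.750.
E = E° − (0.0592/n) log Q = +1.36 − (0.0592/6)(11.750) = +1.244 V.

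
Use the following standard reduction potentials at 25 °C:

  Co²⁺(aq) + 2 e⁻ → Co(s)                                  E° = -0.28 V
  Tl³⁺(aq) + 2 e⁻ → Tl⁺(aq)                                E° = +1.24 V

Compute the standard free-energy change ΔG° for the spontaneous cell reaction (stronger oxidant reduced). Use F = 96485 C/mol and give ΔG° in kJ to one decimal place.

Tl³⁺/Tl⁺ (E° = +1.24 V) is the cathode; Co²⁺/Co (E° = -0.28 V) is the anode, so E°cell = +1.52 V.
Balancing electrons gives n = 2 (lcm of 2 and 2).
ΔG° = −nFE° = −(2)(96485)(+1.52) = -293,314 J = -293.3 kJ.

-293.3 kJ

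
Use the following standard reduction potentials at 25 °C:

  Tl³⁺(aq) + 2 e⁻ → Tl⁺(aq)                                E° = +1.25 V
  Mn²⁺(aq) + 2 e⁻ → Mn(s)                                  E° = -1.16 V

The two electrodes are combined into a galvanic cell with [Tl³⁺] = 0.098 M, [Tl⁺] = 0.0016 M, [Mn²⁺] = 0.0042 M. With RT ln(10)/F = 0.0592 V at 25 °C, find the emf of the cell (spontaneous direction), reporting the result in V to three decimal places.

Tl³⁺/Tl⁺ is the cathode (higher E°), Mn²⁺/Mn the anode: E°cell = +1.25 − (-1.16) = +2.41 V, n = 2.
Overall: Tl³⁺(aq) + Mn(s) → Tl⁺(aq) + Mn²⁺(aq)
Q = [Tl⁺]·[Mn²⁺] / ([Tl³⁺]); log Q = -4.164.
E = E° − (0.0592/n) log Q = +2.41 − (0.0592/2)(-4.164) = +2.533 V.

+2.533 V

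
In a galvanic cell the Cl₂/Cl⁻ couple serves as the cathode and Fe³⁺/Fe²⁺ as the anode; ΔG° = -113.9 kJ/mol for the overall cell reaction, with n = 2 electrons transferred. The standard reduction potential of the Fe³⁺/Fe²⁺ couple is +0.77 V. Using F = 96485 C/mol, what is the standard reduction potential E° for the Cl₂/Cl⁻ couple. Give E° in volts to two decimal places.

E°cell = −ΔG°/(nF) = −(-113.9×10³)/((2)(96485)) = +0.590 V.
Since Cl₂/Cl⁻ is the cathode and Fe³⁺/Fe²⁺ the anode, E°cell = E°(Cl₂/Cl⁻) − E°(Fe³⁺/Fe²⁺).
So E°(Cl₂/Cl⁻) = E°cell + E°(Fe³⁺/Fe²⁺) = +0.590 + (+0.77) = +1.36 V.

+1.36 V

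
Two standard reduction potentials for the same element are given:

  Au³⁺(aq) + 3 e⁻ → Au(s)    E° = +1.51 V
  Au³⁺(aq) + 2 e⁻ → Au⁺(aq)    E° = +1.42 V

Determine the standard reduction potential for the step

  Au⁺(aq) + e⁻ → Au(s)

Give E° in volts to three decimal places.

Sequential free energies add, so n₃E°₃ = n₁E°₁ + n₂E°₂.
With n₃ = 3, and the known step contributing 2×(+1.42) V, the unknown satisfies 1·E° = 3×(+1.51) − 2×(+1.42) = +1.690.
E° = +1.690 / 1 = +1.690 V.

+1.690 V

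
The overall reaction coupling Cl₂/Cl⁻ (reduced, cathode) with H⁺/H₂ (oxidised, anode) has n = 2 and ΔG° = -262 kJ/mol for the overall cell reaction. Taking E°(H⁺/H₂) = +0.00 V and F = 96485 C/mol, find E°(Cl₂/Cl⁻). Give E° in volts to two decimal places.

E°cell = −ΔG°/(nF) = −(-262×10³)/((2)(96485)) = +1.358 V.
Since Cl₂/Cl⁻ is the cathode and H⁺/H₂ the anode, E°cell = E°(Cl₂/Cl⁻) − E°(H⁺/H₂).
So E°(Cl₂/Cl⁻) = E°cell + E°(H⁺/H₂) = +1.358 + (+0.00) = +1.36 V.

+1.36 V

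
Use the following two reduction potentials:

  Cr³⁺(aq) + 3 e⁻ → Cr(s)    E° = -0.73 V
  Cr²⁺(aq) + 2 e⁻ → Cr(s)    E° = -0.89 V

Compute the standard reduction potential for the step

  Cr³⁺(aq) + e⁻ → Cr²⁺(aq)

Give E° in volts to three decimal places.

-0.410 V

Sequential free energies add, so n₃E°₃ = n₁E°₁ + n₂E°₂.
With n₃ = 3, and the known step contributing 2×(-0.89) V, the unknown satisfies 1·E° = 3×(-0.73) − 2×(-0.89) = -0.410.
E° = -0.410 / 1 = -0.410 V.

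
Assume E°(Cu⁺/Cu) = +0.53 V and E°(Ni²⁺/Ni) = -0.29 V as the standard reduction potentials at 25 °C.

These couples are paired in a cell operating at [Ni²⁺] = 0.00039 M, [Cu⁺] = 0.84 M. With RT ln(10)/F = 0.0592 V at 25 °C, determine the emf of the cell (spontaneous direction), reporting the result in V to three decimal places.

Cu⁺/Cu is the cathode (higher E°), Ni²⁺/Ni the anode: E°cell = +0.53 − (-0.29) = +0.82 V, n = 2.
Overall: 2 Cu⁺(aq) + Ni(s) → 2 Cu(s) + Ni²⁺(aq)
Q = [Ni²⁺] / ([Cu⁺]^2); log Q = -3.257.
E = E° − (0.0592/n) log Q = +0.82 − (0.0592/2)(-3.257) = +0.916 V.

+0.916 V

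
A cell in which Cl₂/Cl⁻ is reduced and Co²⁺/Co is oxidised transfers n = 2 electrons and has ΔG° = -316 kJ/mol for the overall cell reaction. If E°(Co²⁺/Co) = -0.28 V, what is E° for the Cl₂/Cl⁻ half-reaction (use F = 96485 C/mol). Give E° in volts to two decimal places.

+1.36 V

E°cell = −ΔG°/(nF) = −(-316×10³)/((2)(96485)) = +1.638 V.
Since Cl₂/Cl⁻ is the cathode and Co²⁺/Co the anode, E°cell = E°(Cl₂/Cl⁻) − E°(Co²⁺/Co).
So E°(Cl₂/Cl⁻) = E°cell + E°(Co²⁺/Co) = +1.638 + (-0.28) = +1.36 V.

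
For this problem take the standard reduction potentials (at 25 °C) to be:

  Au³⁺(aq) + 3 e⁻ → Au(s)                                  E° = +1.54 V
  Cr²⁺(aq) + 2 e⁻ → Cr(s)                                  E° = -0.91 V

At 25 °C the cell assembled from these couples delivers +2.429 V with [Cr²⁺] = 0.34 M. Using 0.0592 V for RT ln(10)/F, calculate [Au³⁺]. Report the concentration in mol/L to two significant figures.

0.017 M

Au³⁺/Au is the cathode, Cr²⁺/Cr the anode: E°cell = +2.45 V, n = 6.
Overall reaction: 2 Au³⁺(aq) + 3 Cr(s) → 2 Au(s) + 3 Cr²⁺(aq); Q = [Cr²⁺]^3/[Au³⁺]^2.
From E = E° − (0.0592/n) log Q: log Q = (E° − E)·n/0.0592 = (+2.45 − (+2.429))·6/0.0592 = 2.1284.
So 2·log[Au³⁺] = 3·log(0.34) − log Q = -1.4056 − (2.1284) = -3.5340; log[Au³⁺] = -3.5340 / 2 = -1.7670; [Au³⁺] = 10^(-1.7670) ≈ 0.017 M.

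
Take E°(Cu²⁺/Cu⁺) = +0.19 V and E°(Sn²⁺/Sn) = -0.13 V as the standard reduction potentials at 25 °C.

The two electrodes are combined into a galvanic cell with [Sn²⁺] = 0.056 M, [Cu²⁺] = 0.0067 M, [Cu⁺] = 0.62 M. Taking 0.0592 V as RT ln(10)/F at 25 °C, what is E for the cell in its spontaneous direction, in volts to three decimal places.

Cu²⁺/Cu⁺ is the cathode (higher E°), Sn²⁺/Sn the anode: E°cell = +0.19 − (-0.13) = +0.32 V, n = 2.
Overall: 2 Cu²⁺(aq) + Sn(s) → 2 Cu⁺(aq) + Sn²⁺(aq)
Q = [Cu⁺]^2·[Sn²⁺] / ([Cu²⁺]^2); log Q = 2.681.
E = E° − (0.0592/n) log Q = +0.32 − (0.0592/2)(2.681) = +0.241 V.

+0.241 V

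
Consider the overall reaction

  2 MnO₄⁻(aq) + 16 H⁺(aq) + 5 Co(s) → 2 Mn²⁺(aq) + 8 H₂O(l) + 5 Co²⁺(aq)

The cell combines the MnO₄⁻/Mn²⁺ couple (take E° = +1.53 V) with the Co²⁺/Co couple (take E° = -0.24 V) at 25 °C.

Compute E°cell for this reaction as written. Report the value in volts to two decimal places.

+1.77 V

The MnO₄⁻/Mn²⁺ couple has the higher reduction potential, so it is the cathode; Co²⁺/Co is oxidised at the anode.
E°cell = E°(cathode) − E°(anode) = (+1.53) − (-0.24) = +1.77 V.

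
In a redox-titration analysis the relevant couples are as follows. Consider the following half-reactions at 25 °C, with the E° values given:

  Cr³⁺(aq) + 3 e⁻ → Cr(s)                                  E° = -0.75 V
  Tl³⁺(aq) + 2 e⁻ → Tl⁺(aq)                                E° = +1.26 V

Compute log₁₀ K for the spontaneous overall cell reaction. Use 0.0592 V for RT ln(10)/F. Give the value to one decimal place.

Cathode: Tl³⁺/Tl⁺; anode: Cr³⁺/Cr. E°cell = +2.01 V, n = 6.
log K = nE°cell / 0.0592 = (6)(+2.01) / 0.0592 = 203.7.

203.7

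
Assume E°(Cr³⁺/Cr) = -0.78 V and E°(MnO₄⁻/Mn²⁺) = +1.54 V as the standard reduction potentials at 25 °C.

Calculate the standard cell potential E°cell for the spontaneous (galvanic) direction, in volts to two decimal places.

+2.32 V

The MnO₄⁻/Mn²⁺ couple has the higher reduction potential, so it is the cathode; Cr³⁺/Cr is oxidised at the anode.
E°cell = E°(cathode) − E°(anode) = (+1.54) − (-0.78) = +2.32 V.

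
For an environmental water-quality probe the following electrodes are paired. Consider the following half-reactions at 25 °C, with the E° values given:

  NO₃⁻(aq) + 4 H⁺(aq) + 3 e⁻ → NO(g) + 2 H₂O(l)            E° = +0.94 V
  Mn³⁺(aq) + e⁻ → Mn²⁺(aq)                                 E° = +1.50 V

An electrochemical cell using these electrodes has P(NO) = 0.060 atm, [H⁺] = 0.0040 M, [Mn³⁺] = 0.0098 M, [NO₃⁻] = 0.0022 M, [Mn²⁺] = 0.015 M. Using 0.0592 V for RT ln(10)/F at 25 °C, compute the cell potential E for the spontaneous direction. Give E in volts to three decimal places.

Mn³⁺/Mn²⁺ is the cathode (higher E°), NO₃⁻/NO the anode: E°cell = +1.50 − (+0.94) = +0.56 V, n = 3.
Overall: 3 Mn³⁺(aq) + NO(g) + 2 H₂O(l) → 3 Mn²⁺(aq) + NO₃⁻(aq) + 4 H⁺(aq)
Q = [Mn²⁺]^3·[NO₃⁻]·[H⁺]^4 / ([Mn³⁺]^3·P(NO)); log Q = -10.473.
E = E° − (0.0592/n) log Q = +0.56 − (0.0592/3)(-10.473) = +0.767 V.

+0.767 V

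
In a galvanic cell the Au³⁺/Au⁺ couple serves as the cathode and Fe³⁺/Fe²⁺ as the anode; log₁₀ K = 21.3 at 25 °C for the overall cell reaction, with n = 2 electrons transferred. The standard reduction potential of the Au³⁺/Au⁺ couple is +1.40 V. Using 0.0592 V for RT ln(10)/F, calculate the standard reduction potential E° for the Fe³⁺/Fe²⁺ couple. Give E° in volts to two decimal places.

E°cell = (0.0592/n)·log K = (0.0592/2)(21.3) = +0.630 V.
Since Au³⁺/Au⁺ is the cathode and Fe³⁺/Fe²⁺ the anode, E°cell = E°(Au³⁺/Au⁺) − E°(Fe³⁺/Fe²⁺).
So E°(Fe³⁺/Fe²⁺) = E°(Au³⁺/Au⁺) − E°cell = (+1.40) − (+0.630) = +0.77 V.

+0.77 V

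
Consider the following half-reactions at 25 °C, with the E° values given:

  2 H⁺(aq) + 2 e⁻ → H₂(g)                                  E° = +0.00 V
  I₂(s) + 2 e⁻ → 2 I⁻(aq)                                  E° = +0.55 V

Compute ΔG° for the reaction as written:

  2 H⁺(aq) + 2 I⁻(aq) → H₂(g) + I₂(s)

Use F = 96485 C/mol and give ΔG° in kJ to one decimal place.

+106.1 kJ

As written, H⁺/H₂ is reduced (cathode) and I₂/I⁻ is oxidised (anode), so E°cell = (+0.00) − (+0.55) = -0.55 V.
Balancing electrons gives n = 2.
ΔG° = −nFE° = −(2)(96485)(-0.55) = 106,134 J = +106.1 kJ.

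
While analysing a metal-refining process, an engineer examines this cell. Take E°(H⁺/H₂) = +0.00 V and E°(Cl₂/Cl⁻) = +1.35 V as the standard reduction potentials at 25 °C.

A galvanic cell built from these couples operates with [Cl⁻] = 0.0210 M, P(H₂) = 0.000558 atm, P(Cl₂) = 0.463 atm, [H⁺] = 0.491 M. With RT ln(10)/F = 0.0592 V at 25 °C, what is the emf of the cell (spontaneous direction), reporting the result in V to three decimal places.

Cl₂/Cl⁻ is the cathode (higher E°), H⁺/H₂ the anode: E°cell = +1.35 − (+0.00) = +1.35 V, n = 2.
Overall: Cl₂(g) + H₂(g) → 2 Cl⁻(aq) + 2 H⁺(aq)
Q = [Cl⁻]^2·[H⁺]^2 / (P(Cl₂)·P(H₂)); log Q = -0.386.
E = E° − (0.0592/n) log Q = +1.35 − (0.0592/2)(-0.386) = +1.361 V.

+1.361 V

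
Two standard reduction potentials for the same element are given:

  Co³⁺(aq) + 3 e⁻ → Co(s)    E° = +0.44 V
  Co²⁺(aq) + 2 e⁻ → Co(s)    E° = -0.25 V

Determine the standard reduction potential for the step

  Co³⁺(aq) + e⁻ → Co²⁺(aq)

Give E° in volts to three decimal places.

+1.820 V

Sequential free energies add, so n₃E°₃ = n₁E°₁ + n₂E°₂.
With n₃ = 3, and the known step contributing 2×(-0.25) V, the unknown satisfies 1·E° = 3×(+0.44) − 2×(-0.25) = +1.820.
E° = +1.820 / 1 = +1.820 V.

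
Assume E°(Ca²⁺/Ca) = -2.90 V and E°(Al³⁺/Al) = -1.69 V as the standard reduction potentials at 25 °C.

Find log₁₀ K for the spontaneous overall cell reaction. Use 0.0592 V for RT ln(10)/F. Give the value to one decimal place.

122.6

Cathode: Al³⁺/Al; anode: Ca²⁺/Ca. E°cell = +1.21 V, n = 6.
log K = nE°cell / 0.0592 = (6)(+1.21) / 0.0592 = 122.6.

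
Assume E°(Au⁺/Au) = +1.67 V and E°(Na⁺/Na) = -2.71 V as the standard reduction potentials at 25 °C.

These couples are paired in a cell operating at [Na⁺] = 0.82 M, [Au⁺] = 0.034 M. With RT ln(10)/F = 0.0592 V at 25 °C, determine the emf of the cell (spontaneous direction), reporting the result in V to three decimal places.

Au⁺/Au is the cathode (higher E°), Na⁺/Na the anode: E°cell = +1.67 − (-2.71) = +4.38 V, n = 1.
Overall: Au⁺(aq) + Na(s) → Au(s) + Na⁺(aq)
Q = [Na⁺] / ([Au⁺]); log Q = 1.382.
E = E° − (0.0592/n) log Q = +4.38 − (0.0592/1)(1.382) = +4.298 V.

+4.298 V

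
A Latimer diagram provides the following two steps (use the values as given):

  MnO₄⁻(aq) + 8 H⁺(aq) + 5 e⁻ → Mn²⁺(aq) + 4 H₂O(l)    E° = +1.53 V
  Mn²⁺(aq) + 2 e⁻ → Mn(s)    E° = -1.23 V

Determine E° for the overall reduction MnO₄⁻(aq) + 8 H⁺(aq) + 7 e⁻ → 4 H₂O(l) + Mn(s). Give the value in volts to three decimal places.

+0.741 V

Standard free energies of sequential steps add: ΔG°₃ = ΔG°₁ + ΔG°₂, so n₃E°₃ = n₁E°₁ + n₂E°₂.
E°₃ = (5×+1.53 + 2×-1.23) / 7 = (+5.190) / 7 = +0.741 V.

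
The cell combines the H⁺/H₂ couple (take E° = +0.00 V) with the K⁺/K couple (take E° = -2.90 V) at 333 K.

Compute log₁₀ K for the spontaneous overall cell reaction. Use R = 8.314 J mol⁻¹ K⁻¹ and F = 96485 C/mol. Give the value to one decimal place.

Cathode: H⁺/H₂; anode: K⁺/K. E°cell = (+0.00) − (-2.90) = +2.90 V, with n = 2.
ΔG° = −nFE° = −RT ln K, so ln K = nFE°/(RT) = (2)(96485)(+2.90) / ((8.314)(333)) = 202.131.
log₁₀ K = 202.131 / ln 10 = 87.8.

87.8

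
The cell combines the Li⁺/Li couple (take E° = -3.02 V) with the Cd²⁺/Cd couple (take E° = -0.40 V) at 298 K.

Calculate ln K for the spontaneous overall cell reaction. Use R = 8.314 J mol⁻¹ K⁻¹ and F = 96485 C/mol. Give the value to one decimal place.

Cathode: Cd²⁺/Cd; anode: Li⁺/Li. E°cell = (-0.40) − (-3.02) = +2.62 V, with n = 2.
ΔG° = −nFE° = −RT ln K, so ln K = nFE°/(RT) = (2)(96485)(+2.62) / ((8.314)(298)) = 204.063.

204.1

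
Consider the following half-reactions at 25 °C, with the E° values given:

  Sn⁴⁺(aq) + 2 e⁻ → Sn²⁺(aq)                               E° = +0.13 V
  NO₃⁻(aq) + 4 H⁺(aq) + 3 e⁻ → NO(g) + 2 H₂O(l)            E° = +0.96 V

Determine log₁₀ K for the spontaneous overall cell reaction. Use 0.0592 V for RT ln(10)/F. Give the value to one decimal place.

Cathode: NO₃⁻/NO; anode: Sn⁴⁺/Sn²⁺. E°cell = +0.83 V, n = 6.
log K = nE°cell / 0.0592 = (6)(+0.83) / 0.0592 = 84.1.

84.1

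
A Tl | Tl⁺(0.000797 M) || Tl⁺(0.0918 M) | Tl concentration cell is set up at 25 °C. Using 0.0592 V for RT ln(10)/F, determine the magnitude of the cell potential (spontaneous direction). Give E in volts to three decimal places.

For a concentration cell E°cell = 0. The 0.0918 M side is the cathode (reduction is favoured where [Tl⁺] is higher).
With n = 1, E = −(0.0592/1) log([Tl⁺]ₐₙ/[Tl⁺]꜀ₐₜ) = −(0.0592/1) log(0.000797/0.0918) = −(0.0592/1)(-2.061) = +0.122 V.

+0.122 V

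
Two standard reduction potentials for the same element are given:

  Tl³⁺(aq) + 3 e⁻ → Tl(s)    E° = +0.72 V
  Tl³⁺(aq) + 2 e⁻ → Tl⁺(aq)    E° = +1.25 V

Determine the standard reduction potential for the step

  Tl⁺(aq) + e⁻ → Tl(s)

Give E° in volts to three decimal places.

-0.340 V

Sequential free energies add, so n₃E°₃ = n₁E°₁ + n₂E°₂.
With n₃ = 3, and the known step contributing 2×(+1.25) V, the unknown satisfies 1·E° = 3×(+0.72) − 2×(+1.25) = -0.340.
E° = -0.340 / 1 = -0.340 V.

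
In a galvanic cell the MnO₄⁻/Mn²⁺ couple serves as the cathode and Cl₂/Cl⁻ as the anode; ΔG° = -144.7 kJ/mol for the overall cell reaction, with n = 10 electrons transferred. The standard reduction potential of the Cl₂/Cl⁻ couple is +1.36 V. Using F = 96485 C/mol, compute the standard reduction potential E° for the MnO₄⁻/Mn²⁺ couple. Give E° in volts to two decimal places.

E°cell = −ΔG°/(nF) = −(-144.7×10³)/((10)(96485)) = +0.150 V.
Since MnO₄⁻/Mn²⁺ is the cathode and Cl₂/Cl⁻ the anode, E°cell = E°(MnO₄⁻/Mn²⁺) − E°(Cl₂/Cl⁻).
So E°(MnO₄⁻/Mn²⁺) = E°cell + E°(Cl₂/Cl⁻) = +0.150 + (+1.36) = +1.51 V.

+1.51 V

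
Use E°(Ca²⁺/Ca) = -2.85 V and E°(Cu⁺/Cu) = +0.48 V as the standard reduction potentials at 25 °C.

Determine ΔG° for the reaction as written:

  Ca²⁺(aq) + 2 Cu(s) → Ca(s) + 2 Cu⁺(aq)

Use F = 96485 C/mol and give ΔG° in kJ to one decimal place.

As written, Ca²⁺/Ca is reduced (cathode) and Cu⁺/Cu is oxidised (anode), so E°cell = (-2.85) − (+0.48) = -3.33 V.
Balancing electrons gives n = 2.
ΔG° = −nFE° = −(2)(96485)(-3.33) = 642,590 J = +642.6 kJ.

+642.6 kJ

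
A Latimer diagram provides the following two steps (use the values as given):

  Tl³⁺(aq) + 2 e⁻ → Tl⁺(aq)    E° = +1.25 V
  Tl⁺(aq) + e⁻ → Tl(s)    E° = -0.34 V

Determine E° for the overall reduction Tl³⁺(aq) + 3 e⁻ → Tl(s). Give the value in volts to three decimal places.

Since ΔG° = −nFE° is additive over sequential reductions, n₃E°₃ = n₁E°₁ + n₂E°₂.
E°₃ = (2×+1.25 + 1×-0.34) / 3 = (+2.160) / 3 = +0.720 V.
Simply averaging or adding the two E° values would be wrong; the electron-weighted sum is required.

+0.720 V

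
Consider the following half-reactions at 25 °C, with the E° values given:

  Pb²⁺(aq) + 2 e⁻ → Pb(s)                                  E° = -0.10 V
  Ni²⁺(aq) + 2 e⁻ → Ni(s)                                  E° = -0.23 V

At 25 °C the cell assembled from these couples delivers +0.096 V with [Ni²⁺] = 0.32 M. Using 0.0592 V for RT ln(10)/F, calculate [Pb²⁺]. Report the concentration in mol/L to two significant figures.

0.023 M

Pb²⁺/Pb is the cathode, Ni²⁺/Ni the anode: E°cell = +0.13 V, n = 2.
Overall reaction: Pb²⁺(aq) + Ni(s) → Pb(s) + Ni²⁺(aq); Q = [Ni²⁺]^1/[Pb²⁺]^1.
From E = E° − (0.0592/n) log Q: log Q = (E° − E)·n/0.0592 = (+0.13 − (+0.096))·2/0.0592 = 1.1486.
So 1·log[Pb²⁺] = 1·log(0.32) − log Q = -0.4949 − (1.1486) = -1.6435; [Pb²⁺] = 10^(-1.6435) ≈ 0.023 M.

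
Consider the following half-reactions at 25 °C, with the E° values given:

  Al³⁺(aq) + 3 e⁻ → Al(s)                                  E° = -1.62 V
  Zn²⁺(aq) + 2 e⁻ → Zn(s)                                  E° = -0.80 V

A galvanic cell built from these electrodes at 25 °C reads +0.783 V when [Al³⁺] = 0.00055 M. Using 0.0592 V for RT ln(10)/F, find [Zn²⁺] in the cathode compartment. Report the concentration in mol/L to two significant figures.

0.00038 M

Zn²⁺/Zn is the cathode, Al³⁺/Al the anode: E°cell = +0.82 V, n = 6.
Overall reaction: 3 Zn²⁺(aq) + 2 Al(s) → 3 Zn(s) + 2 Al³⁺(aq); Q = [Al³⁺]^2/[Zn²⁺]^3.
From E = E° − (0.0592/n) log Q: log Q = (E° − E)·n/0.0592 = (+0.82 − (+0.783))·6/0.0592 = 3.7500.
So 3·log[Zn²⁺] = 2·log(0.00055) − log Q = -6.5193 − (3.7500) = -10.2693; log[Zn²⁺] = -10.2693 / 3 = -3.4231; [Zn²⁺] = 10^(-3.4231) ≈ 0.00038 M.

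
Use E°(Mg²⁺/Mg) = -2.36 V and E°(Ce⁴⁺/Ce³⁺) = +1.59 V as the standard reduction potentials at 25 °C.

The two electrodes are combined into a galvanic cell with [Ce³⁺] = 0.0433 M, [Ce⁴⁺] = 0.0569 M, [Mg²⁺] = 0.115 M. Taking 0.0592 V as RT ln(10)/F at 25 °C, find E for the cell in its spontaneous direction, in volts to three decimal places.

+3.985 V

Ce⁴⁺/Ce³⁺ is the cathode (higher E°), Mg²⁺/Mg the anode: E°cell = +1.59 − (-2.36) = +3.95 V, n = 2.
Overall: 2 Ce⁴⁺(aq) + Mg(s) → 2 Ce³⁺(aq) + Mg²⁺(aq)
Q = [Ce³⁺]^2·[Mg²⁺] / ([Ce⁴⁺]^2); log Q = -1.177.
E = E° − (0.0592/n) log Q = +3.95 − (0.0592/2)(-1.177) = +3.985 V.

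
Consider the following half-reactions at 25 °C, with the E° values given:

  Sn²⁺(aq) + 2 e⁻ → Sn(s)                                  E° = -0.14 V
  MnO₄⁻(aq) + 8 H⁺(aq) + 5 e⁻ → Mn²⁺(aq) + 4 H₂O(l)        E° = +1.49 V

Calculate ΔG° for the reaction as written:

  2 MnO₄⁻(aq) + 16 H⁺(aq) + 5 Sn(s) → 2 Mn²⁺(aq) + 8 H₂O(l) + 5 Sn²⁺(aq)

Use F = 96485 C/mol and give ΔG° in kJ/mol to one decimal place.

-1572.7 kJ/mol

As written, MnO₄⁻/Mn²⁺ is reduced (cathode) and Sn²⁺/Sn is oxidised (anode), so E°cell = (+1.49) − (-0.14) = +1.63 V.
Balancing electrons gives n = 10.
ΔG° = −nFE° = −(10)(96485)(+1.63) = -1,572,706 J = -1572.7 kJ/mol.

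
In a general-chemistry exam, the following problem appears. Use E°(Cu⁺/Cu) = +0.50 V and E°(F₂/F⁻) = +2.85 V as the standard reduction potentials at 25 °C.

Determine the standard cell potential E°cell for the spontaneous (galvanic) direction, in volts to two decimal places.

The F₂/F⁻ couple has the higher reduction potential, so it is the cathode; Cu⁺/Cu is oxidised at the anode.
E°cell = E°(cathode) − E°(anode) = (+2.85) − (+0.50) = +2.35 V.

+2.35 V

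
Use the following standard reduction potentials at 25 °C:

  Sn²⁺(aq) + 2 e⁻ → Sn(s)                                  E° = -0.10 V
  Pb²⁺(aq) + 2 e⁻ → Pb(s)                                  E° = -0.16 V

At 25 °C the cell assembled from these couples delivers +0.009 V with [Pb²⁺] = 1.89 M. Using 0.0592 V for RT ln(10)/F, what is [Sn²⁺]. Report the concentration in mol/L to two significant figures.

0.036 M

Sn²⁺/Sn is the cathode, Pb²⁺/Pb the anode: E°cell = +0.06 V, n = 2.
Overall reaction: Sn²⁺(aq) + Pb(s) → Sn(s) + Pb²⁺(aq); Q = [Pb²⁺]^1/[Sn²⁺]^1.
From E = E° − (0.0592/n) log Q: log Q = (E° − E)·n/0.0592 = (+0.06 − (+0.009))·2/0.0592 = 1.7230.
So 1·log[Sn²⁺] = 1·log(1.89) − log Q = 0.2765 − (1.7230) = -1.4465; [Sn²⁺] = 10^(-1.4465) ≈ 0.036 M.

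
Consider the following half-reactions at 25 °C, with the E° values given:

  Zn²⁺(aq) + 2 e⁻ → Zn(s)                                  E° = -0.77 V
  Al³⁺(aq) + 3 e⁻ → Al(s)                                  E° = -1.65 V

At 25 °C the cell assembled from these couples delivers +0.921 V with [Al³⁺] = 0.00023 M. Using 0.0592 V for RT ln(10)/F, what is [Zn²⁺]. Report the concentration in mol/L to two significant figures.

Zn²⁺/Zn is the cathode, Al³⁺/Al the anode: E°cell = +0.88 V, n = 6.
Overall reaction: 3 Zn²⁺(aq) + 2 Al(s) → 3 Zn(s) + 2 Al³⁺(aq); Q = [Al³⁺]^2/[Zn²⁺]^3.
From E = E° − (0.0592/n) log Q: log Q = (E° − E)·n/0.0592 = (+0.88 − (+0.921))·6/0.0592 = -4.1554.
So 3·log[Zn²⁺] = 2·log(0.00023) − log Q = -7.2765 − (-4.1554) = -3.1211; log[Zn²⁺] = -3.1211 / 3 = -1.0404; [Zn²⁺] = 10^(-1.0404) ≈ 0.091 M.

0.091 M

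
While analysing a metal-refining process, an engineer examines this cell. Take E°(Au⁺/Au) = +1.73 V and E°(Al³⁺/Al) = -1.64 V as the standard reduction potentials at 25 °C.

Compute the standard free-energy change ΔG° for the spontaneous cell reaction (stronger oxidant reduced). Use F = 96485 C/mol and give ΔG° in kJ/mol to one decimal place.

-975.5 kJ/mol

Au⁺/Au (E° = +1.73 V) is the cathode; Al³⁺/Al (E° = -1.64 V) is the anode, so E°cell = +3.37 V.
Balancing electrons gives n = 3 (lcm of 1 and 3).
ΔG° = −nFE° = −(3)(96485)(+3.37) = -975,463 J = -975.5 kJ/mol.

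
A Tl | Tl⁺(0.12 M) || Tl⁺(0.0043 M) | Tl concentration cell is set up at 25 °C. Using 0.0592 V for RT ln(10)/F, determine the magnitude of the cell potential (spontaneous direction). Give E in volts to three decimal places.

For a concentration cell E°cell = 0. The 0.12 M side is the cathode (reduction is favoured where [Tl⁺] is higher).
With n = 1, E = −(0.0592/1) log([Tl⁺]ₐₙ/[Tl⁺]꜀ₐₜ) = −(0.0592/1) log(0.0043/0.12) = −(0.0592/1)(-1.446) = +0.086 V.

+0.086 V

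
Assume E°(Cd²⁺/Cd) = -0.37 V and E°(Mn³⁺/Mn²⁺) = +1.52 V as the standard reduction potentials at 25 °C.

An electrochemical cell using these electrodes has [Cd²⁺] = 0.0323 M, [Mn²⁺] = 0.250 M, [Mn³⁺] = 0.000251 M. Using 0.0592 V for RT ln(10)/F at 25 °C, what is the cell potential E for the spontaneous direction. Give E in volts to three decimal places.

Mn³⁺/Mn²⁺ is the cathode (higher E°), Cd²⁺/Cd the anode: E°cell = +1.52 − (-0.37) = +1.89 V, n = 2.
Overall: 2 Mn³⁺(aq) + Cd(s) → 2 Mn²⁺(aq) + Cd²⁺(aq)
Q = [Mn²⁺]^2·[Cd²⁺] / ([Mn³⁺]^2); log Q = 4.506.
E = E° − (0.0592/n) log Q = +1.89 − (0.0592/2)(4.506) = +1.757 V.

+1.757 V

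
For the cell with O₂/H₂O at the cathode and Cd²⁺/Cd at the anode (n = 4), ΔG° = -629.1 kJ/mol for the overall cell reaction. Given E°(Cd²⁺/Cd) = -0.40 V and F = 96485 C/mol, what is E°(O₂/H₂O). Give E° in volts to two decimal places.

+1.23 V

E°cell = −ΔG°/(nF) = −(-629.1×10³)/((4)(96485)) = +1.630 V.
Since O₂/H₂O is the cathode and Cd²⁺/Cd the anode, E°cell = E°(O₂/H₂O) − E°(Cd²⁺/Cd).
So E°(O₂/H₂O) = E°cell + E°(Cd²⁺/Cd) = +1.630 + (-0.40) = +1.23 V.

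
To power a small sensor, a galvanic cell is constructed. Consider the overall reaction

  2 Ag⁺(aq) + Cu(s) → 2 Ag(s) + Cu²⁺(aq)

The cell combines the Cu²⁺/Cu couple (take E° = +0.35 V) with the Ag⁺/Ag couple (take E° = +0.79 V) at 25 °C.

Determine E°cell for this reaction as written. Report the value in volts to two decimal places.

+0.44 V

The Ag⁺/Ag couple has the higher reduction potential, so it is the cathode; Cu²⁺/Cu is oxidised at the anode.
E°cell = E°(cathode) − E°(anode) = (+0.79) − (+0.35) = +0.44 V.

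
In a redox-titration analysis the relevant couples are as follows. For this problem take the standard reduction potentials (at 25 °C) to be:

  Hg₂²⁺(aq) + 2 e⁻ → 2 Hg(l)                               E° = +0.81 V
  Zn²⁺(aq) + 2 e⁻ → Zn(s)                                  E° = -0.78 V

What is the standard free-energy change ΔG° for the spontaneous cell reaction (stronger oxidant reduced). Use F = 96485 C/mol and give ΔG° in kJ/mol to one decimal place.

-306.8 kJ/mol

Hg₂²⁺/Hg (E° = +0.81 V) is the cathode; Zn²⁺/Zn (E° = -0.78 V) is the anode, so E°cell = +1.59 V.
Balancing electrons gives n = 2 (lcm of 2 and 2).
ΔG° = −nFE° = −(2)(96485)(+1.59) = -306,822 J = -306.8 kJ/mol.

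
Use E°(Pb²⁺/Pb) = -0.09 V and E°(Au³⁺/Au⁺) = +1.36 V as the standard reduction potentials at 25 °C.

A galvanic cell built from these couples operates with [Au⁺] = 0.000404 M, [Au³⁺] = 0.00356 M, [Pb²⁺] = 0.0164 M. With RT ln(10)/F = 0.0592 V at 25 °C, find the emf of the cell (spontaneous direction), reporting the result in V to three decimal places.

+1.531 V

Au³⁺/Au⁺ is the cathode (higher E°), Pb²⁺/Pb the anode: E°cell = +1.36 − (-0.09) = +1.45 V, n = 2.
Overall: Au³⁺(aq) + Pb(s) → Au⁺(aq) + Pb²⁺(aq)
Q = [Au⁺]·[Pb²⁺] / ([Au³⁺]); log Q = -2.730.
E = E° − (0.0592/n) log Q = +1.45 − (0.0592/2)(-2.730) = +1.531 V.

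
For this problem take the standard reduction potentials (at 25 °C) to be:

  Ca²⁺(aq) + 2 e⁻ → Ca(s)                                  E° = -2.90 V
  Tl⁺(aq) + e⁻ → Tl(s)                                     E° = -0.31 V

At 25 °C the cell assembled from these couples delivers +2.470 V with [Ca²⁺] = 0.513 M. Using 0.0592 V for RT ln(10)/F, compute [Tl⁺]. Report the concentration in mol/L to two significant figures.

0.0067 M

Tl⁺/Tl is the cathode, Ca²⁺/Ca the anode: E°cell = +2.59 V, n = 2.
Overall reaction: 2 Tl⁺(aq) + Ca(s) → 2 Tl(s) + Ca²⁺(aq); Q = [Ca²⁺]^1/[Tl⁺]^2.
From E = E° − (0.0592/n) log Q: log Q = (E° − E)·n/0.0592 = (+2.59 − (+2.470))·2/0.0592 = 4.0541.
So 2·log[Tl⁺] = 1·log(0.513) − log Q = -0.2899 − (4.0541) = -4.3440; log[Tl⁺] = -4.3440 / 2 = -2.1720; [Tl⁺] = 10^(-2.1720) ≈ 0.0067 M.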